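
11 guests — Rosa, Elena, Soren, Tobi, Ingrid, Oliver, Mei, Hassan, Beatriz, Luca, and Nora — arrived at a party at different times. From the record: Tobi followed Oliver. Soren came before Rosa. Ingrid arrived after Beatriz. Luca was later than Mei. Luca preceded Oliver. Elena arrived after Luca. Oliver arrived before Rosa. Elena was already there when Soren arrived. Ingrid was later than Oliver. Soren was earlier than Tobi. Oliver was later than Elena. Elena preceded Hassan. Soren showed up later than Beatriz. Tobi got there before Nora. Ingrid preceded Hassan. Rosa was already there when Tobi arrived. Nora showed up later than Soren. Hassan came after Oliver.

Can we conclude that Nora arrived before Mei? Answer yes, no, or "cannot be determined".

Tracing the constraints gives Mei → Luca → Oliver → Tobi → Nora, so Mei must come before Nora.
That means Nora cannot be before Mei.

no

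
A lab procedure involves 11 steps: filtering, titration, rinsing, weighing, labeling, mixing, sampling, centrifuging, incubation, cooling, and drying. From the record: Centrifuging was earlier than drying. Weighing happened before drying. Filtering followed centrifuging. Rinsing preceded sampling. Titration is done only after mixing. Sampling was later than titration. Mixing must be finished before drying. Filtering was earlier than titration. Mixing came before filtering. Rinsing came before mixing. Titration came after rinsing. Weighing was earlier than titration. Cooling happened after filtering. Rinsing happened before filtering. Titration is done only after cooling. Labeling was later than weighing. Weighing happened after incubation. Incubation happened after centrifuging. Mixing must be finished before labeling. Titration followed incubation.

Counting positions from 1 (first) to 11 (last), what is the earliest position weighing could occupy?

3

Centrifuging and incubation must both come before weighing — 2 forced predecessors.
Nothing else is forced ahead of weighing, so its earliest slot is position 2 + 1 = 3.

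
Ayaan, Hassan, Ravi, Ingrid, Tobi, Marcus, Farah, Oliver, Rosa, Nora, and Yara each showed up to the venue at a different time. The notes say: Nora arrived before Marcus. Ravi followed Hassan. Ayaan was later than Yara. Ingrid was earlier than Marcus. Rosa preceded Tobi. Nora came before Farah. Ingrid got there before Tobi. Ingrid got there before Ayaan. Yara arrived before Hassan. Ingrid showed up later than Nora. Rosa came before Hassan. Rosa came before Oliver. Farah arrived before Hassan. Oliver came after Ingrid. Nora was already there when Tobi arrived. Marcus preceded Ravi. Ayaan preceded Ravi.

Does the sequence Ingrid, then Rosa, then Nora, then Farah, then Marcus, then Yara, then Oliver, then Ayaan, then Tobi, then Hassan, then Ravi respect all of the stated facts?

The constraints require Nora before Ingrid, but in the proposed sequence Ingrid appears ahead of Nora. That one violation is enough.

no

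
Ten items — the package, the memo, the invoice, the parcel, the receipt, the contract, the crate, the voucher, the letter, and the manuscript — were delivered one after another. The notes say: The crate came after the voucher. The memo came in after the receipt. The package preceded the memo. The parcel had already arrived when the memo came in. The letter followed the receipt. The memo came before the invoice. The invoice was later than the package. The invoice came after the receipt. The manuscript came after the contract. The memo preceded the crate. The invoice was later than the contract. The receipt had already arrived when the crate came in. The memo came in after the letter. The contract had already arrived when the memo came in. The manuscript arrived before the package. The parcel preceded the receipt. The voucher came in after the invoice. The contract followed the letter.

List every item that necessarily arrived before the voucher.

Directly stated before the voucher: the invoice.
The contract reaches the voucher via the contract → the invoice → the voucher.
The letter reaches the voucher via the letter → the memo → the invoice → the voucher.
The manuscript reaches the voucher via the manuscript → the package → the invoice → the voucher.
Likewise the memo, the package, the parcel, and the receipt each reach the voucher by chaining the stated constraints.

the contract, the invoice, the letter, the manuscript, the memo, the package, the parcel, the receipt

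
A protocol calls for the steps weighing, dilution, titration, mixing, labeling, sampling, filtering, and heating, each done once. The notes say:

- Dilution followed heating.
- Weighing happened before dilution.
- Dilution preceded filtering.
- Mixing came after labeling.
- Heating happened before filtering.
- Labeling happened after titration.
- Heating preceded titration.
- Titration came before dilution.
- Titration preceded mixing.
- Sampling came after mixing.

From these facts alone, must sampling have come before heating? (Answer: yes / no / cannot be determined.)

Tracing the constraints gives heating → titration → mixing → sampling, so heating must come before sampling.
That means sampling cannot be before heating.

no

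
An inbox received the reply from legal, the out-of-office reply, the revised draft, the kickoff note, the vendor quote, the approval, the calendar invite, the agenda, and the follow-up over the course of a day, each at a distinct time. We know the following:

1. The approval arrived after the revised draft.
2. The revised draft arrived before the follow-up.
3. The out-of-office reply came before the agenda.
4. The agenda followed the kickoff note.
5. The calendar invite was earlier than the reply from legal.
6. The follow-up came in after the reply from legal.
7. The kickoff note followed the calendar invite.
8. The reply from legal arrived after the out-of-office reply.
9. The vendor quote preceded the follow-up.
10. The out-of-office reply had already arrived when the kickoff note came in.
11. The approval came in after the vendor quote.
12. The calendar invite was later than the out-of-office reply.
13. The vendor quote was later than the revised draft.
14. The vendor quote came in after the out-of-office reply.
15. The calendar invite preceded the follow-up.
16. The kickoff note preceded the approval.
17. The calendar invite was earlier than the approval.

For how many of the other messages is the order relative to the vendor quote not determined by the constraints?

Forced before the vendor quote: the out-of-office reply and the revised draft; forced after the vendor quote: the approval and the follow-up.
That leaves the agenda, the calendar invite, the kickoff note, and the reply from legal with no forced order relative to the vendor quote — 4.

4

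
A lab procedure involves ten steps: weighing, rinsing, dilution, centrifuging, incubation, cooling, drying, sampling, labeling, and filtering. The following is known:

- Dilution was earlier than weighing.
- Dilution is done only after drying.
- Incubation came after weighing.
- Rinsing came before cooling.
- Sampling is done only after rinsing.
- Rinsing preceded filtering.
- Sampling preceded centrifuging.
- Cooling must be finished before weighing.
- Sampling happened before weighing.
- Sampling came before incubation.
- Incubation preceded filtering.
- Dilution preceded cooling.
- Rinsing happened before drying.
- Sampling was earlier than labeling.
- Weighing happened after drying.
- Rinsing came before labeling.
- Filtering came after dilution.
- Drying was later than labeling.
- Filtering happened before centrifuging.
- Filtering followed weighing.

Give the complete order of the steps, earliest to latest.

The constraints fix every adjacent pair, so only one ordering works:
rinsing → sampling → labeling → drying → dilution → cooling → weighing → incubation → filtering → centrifuging.

rinsing, sampling, labeling, drying, dilution, cooling, weighing, incubation, filtering, centrifuging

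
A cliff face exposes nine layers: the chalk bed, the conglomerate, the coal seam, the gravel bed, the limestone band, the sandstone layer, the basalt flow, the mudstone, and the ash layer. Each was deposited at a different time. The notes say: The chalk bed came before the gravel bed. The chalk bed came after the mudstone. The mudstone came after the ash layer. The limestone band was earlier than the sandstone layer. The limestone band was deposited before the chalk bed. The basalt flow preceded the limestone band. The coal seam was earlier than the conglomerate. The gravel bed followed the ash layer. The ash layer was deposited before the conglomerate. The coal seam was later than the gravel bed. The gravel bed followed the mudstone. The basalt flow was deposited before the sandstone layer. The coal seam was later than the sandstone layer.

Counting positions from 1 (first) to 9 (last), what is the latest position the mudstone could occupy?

5

The mudstone must come before the chalk bed, the coal seam, the conglomerate, and the gravel bed — 4 layers forced after it.
Everything else can be placed before the mudstone in some valid order, so the mudstone can sit as late as position 9 − 4 = 5.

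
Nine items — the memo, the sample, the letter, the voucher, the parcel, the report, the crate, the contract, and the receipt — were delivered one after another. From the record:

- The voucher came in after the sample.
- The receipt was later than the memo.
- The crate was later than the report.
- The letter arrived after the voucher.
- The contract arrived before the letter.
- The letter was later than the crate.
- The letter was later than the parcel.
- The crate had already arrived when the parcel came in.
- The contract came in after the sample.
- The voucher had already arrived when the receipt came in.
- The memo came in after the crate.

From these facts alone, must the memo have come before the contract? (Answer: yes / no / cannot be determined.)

No chain of stated constraints runs from the memo to the contract, and none runs from the contract to the memo either.
So the relative order of the memo and the contract is not fixed by the given facts.

cannot be determined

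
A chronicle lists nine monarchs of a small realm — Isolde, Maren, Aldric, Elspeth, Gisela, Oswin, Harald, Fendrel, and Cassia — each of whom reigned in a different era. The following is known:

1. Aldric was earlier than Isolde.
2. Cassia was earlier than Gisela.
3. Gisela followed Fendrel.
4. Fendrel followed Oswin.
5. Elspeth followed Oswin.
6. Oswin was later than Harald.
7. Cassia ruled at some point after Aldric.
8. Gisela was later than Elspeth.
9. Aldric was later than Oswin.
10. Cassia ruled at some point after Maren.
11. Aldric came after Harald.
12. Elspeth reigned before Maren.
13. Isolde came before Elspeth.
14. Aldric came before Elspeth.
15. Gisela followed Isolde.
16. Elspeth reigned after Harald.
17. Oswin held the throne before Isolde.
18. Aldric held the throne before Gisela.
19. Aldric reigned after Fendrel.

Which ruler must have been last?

Every other ruler has a chain of constraints placing them before Gisela, so Gisela is last.

Gisela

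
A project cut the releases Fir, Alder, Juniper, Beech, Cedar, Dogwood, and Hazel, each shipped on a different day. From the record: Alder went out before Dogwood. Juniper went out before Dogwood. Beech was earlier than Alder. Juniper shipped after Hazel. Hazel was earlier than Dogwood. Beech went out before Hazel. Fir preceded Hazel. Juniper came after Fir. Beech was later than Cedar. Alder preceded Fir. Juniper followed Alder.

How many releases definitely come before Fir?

3

Directly stated before Fir: Alder.
Beech reaches Fir via Beech → Alder → Fir.
Cedar reaches Fir via Cedar → Beech → Alder → Fir.
That's Alder, Beech, and Cedar — 3 in all.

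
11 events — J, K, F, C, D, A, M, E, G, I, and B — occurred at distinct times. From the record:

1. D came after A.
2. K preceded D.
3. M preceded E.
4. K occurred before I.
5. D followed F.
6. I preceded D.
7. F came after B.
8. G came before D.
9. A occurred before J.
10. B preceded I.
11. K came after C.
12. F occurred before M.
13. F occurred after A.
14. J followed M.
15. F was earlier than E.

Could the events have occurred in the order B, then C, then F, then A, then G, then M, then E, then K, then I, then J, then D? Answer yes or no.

The constraints require A before F, but in the proposed sequence F appears ahead of A. That one violation is enough.

no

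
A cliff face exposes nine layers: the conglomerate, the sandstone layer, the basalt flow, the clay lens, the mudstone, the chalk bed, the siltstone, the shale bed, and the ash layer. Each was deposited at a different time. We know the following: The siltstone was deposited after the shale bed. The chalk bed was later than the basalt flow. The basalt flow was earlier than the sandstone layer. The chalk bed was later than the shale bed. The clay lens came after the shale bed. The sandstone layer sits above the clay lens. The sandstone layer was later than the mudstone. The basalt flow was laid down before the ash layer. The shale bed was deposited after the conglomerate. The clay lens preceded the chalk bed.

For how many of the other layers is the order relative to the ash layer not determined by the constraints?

7

Forced before the ash layer: the basalt flow.
That leaves the chalk bed, the clay lens, the conglomerate, the mudstone, the sandstone layer, the shale bed, and the siltstone with no forced order relative to the ash layer — 7.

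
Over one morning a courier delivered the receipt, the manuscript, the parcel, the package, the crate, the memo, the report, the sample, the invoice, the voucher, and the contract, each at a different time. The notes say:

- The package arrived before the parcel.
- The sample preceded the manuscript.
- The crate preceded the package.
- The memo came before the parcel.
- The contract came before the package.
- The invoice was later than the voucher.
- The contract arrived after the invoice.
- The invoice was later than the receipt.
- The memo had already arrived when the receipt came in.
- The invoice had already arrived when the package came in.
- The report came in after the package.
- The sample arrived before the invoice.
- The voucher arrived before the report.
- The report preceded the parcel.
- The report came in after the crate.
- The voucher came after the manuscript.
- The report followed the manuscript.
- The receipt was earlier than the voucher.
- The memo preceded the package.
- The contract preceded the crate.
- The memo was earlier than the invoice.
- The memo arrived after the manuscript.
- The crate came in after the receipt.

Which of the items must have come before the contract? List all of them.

the invoice, the manuscript, the memo, the receipt, the sample, the voucher

Directly stated before the contract: the invoice.
The manuscript reaches the contract via the manuscript → the voucher → the invoice → the contract.
The memo reaches the contract via the memo → the invoice → the contract.
The receipt reaches the contract via the receipt → the invoice → the contract.
Likewise the sample and the voucher each reach the contract by chaining the stated constraints.
No chain forces the report (or any of the others) ahead of the contract.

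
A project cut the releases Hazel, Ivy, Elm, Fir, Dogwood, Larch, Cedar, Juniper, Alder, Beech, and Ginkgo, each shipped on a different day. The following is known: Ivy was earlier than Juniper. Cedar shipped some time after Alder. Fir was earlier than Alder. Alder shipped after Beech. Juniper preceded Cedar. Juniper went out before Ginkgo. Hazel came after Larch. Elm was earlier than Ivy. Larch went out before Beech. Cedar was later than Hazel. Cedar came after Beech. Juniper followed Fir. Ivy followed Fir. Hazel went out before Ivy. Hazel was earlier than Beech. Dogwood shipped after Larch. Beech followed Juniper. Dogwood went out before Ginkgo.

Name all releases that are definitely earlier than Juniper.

Directly stated before Juniper: Fir and Ivy.
Elm reaches Juniper via Elm → Ivy → Juniper.
Hazel reaches Juniper via Hazel → Ivy → Juniper.
Larch reaches Juniper via Larch → Hazel → Ivy → Juniper.

Elm, Fir, Hazel, Ivy, Larch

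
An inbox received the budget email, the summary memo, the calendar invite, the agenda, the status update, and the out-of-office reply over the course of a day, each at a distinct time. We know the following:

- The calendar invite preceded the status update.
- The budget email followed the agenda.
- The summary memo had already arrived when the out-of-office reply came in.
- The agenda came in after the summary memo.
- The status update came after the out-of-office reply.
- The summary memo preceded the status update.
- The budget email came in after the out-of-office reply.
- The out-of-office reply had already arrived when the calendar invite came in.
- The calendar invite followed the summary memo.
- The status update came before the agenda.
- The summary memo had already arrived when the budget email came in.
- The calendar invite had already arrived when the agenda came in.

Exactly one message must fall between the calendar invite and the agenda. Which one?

the status update

Tracing the constraints gives the calendar invite → the status update → the agenda, so the status update sits after the calendar invite and before the agenda.
No other message is forced both after the calendar invite and before the agenda.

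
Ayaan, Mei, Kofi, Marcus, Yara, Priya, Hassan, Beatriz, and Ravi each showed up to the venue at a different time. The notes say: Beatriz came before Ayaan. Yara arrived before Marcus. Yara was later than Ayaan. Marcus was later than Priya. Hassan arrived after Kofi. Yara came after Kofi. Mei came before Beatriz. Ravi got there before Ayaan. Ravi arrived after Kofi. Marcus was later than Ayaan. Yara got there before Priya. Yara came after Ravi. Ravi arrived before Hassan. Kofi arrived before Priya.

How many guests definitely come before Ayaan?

4

Directly stated before Ayaan: Beatriz and Ravi.
Kofi reaches Ayaan via Kofi → Ravi → Ayaan.
Mei reaches Ayaan via Mei → Beatriz → Ayaan.
That's Beatriz, Kofi, Mei, and Ravi — 4 in all.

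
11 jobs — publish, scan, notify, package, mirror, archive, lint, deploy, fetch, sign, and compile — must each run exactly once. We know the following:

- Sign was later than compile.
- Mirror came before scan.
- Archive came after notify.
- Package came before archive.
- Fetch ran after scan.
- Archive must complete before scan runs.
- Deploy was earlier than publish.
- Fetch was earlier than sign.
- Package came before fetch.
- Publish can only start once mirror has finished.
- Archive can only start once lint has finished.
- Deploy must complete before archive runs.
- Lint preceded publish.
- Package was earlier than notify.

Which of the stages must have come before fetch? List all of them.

archive, deploy, lint, mirror, notify, package, scan

Directly stated before fetch: package and scan.
Archive reaches fetch via archive → scan → fetch.
Deploy reaches fetch via deploy → archive → scan → fetch.
Lint reaches fetch via lint → archive → scan → fetch.
Likewise mirror and notify each reach fetch by chaining the stated constraints.
No chain forces sign (or any of the others) ahead of fetch.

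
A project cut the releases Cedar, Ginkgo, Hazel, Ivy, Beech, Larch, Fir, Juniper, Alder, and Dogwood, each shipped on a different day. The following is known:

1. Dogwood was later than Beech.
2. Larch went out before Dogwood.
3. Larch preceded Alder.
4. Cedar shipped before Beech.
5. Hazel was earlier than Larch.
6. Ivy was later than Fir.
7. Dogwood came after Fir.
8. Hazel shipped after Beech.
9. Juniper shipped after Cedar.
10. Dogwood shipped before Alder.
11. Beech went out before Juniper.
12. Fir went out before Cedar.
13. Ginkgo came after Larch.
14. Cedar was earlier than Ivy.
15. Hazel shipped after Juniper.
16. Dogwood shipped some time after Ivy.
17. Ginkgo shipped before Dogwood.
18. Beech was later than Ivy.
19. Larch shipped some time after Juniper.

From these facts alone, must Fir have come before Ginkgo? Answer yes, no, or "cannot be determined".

yes

Chain the constraints: Fir → Cedar → Juniper → Larch → Ginkgo. Each link is directly stated, so Fir comes before Ginkgo.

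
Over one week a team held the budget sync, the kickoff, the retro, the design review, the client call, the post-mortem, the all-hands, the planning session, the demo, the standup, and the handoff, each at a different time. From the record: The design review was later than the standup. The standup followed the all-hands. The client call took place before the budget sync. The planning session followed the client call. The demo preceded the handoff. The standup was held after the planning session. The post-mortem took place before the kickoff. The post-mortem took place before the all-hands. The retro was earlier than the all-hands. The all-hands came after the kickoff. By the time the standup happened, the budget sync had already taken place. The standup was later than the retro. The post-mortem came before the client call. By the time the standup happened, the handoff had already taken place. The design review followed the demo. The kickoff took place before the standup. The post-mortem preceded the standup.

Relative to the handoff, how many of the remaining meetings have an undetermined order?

Forced before the handoff: the demo; forced after the handoff: the design review and the standup.
That leaves the all-hands, the budget sync, the client call, the kickoff, the planning session, the post-mortem, and the retro with no forced order relative to the handoff — 7.

7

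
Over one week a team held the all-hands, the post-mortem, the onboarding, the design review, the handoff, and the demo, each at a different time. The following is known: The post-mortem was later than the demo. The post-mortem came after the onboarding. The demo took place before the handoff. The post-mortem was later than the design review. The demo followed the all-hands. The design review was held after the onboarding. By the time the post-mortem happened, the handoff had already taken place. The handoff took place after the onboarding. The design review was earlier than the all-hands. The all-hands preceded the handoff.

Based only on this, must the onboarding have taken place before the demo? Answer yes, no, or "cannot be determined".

Chain the constraints: the onboarding → the design review → the all-hands → the demo. Each link is directly stated, so the onboarding comes before the demo.

yes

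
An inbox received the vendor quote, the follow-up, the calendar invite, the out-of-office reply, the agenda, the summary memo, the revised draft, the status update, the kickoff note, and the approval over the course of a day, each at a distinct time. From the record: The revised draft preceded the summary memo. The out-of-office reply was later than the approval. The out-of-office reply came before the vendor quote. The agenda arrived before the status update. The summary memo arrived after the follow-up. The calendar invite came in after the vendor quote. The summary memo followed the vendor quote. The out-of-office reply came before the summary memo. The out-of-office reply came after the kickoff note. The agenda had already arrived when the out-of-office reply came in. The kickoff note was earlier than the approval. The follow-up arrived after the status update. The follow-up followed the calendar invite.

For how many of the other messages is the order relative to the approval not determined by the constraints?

Forced before the approval: the kickoff note; forced after the approval: the calendar invite, the follow-up, the out-of-office reply, the summary memo, and the vendor quote.
That leaves the agenda, the revised draft, and the status update with no forced order relative to the approval — 3.

3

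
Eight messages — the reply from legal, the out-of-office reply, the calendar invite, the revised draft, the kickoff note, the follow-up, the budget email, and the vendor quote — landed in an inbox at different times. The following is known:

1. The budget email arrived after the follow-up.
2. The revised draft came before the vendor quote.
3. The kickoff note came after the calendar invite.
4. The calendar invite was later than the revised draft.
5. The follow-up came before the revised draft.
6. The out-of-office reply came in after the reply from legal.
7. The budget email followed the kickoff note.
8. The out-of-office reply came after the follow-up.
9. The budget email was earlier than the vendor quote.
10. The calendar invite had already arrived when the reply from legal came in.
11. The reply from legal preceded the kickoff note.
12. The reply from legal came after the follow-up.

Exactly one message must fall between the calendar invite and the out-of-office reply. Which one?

Tracing the constraints gives the calendar invite → the reply from legal → the out-of-office reply, so the reply from legal sits after the calendar invite and before the out-of-office reply.
No other message is forced both after the calendar invite and before the out-of-office reply.

the reply from legal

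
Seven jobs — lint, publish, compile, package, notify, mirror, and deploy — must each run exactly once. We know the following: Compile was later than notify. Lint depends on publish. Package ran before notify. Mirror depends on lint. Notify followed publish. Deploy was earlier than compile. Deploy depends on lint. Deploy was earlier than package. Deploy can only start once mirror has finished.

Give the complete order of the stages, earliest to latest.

publish, lint, mirror, deploy, package, notify, compile

The constraints fix every adjacent pair, so only one ordering works:
publish → lint → mirror → deploy → package → notify → compile.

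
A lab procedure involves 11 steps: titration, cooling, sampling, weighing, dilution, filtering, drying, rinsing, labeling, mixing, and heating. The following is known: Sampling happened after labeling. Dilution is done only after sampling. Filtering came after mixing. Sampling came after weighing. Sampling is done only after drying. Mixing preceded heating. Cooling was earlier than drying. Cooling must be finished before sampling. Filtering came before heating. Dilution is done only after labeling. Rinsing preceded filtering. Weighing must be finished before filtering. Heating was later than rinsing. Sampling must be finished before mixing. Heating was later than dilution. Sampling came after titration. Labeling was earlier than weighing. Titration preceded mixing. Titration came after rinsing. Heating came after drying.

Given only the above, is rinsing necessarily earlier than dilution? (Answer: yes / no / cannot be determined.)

yes

Chain the constraints: rinsing → titration → sampling → dilution. Each link is directly stated, so rinsing comes before dilution.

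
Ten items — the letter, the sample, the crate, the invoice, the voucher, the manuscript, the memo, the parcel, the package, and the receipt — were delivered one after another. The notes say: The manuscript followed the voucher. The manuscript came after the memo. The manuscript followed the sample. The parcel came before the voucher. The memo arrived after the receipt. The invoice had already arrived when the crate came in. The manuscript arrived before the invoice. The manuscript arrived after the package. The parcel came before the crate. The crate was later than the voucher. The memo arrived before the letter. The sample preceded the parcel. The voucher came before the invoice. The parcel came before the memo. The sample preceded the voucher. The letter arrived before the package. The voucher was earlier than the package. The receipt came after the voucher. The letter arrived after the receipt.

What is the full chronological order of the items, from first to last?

The constraints fix every adjacent pair, so only one ordering works:
the sample → the parcel → the voucher → the receipt → the memo → the letter → the package → the manuscript → the invoice → the crate.

the sample, the parcel, the voucher, the receipt, the memo, the letter, the package, the manuscript, the invoice, the crate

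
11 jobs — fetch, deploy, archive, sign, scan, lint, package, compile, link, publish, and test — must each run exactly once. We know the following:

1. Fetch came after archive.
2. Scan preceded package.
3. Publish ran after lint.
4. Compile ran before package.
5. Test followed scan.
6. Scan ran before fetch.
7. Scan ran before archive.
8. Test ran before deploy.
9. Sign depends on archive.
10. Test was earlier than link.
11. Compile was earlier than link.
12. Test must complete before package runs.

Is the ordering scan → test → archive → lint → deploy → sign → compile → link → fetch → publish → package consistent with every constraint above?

Check each stated constraint against the proposed order — e.g. test is ahead of package; scan is ahead of package. Every pair is in the required order; nothing is violated.

yes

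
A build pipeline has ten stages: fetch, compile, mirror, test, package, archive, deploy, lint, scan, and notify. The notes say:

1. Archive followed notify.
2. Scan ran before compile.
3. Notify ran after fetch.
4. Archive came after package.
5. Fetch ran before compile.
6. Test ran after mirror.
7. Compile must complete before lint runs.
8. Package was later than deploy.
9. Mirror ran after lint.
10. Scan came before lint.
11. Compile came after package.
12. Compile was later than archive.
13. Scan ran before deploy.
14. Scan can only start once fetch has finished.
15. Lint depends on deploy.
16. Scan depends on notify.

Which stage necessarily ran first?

Fetch has a chain of constraints placing it before every other stage, so fetch must be first.

fetch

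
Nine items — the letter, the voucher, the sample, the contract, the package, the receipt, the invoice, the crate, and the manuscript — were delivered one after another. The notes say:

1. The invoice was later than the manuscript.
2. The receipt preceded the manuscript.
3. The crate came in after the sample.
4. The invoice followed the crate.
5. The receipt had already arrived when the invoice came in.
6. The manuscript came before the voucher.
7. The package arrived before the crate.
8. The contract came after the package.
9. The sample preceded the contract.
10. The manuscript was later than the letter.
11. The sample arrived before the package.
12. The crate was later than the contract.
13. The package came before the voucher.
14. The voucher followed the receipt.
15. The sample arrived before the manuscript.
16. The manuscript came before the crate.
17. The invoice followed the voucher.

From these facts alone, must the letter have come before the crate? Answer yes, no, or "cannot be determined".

Chain the constraints: the letter → the manuscript → the crate. Each link is directly stated, so the letter comes before the crate.

yes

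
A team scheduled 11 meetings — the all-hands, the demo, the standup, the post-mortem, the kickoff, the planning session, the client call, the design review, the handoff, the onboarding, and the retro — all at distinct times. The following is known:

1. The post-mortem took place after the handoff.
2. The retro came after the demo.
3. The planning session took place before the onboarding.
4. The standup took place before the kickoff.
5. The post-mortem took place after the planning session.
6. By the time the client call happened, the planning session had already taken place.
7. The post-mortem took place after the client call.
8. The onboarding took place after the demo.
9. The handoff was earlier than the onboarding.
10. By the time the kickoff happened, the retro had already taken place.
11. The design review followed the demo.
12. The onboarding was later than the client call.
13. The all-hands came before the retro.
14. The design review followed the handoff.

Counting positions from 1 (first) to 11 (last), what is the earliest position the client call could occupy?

2

The planning session must come before the client call — 1 forced predecessor.
Nothing else is forced ahead of the client call, so its earliest slot is position 1 + 1 = 2.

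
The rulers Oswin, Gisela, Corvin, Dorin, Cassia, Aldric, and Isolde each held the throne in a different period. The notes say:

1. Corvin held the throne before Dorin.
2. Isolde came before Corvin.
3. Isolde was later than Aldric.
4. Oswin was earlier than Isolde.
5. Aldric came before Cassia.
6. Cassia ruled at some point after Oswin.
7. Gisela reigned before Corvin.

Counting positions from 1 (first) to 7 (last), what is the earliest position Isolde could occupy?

3

Aldric and Oswin must both come before Isolde — 2 forced predecessors.
Nothing else is forced ahead of Isolde, so their earliest slot is position 2 + 1 = 3.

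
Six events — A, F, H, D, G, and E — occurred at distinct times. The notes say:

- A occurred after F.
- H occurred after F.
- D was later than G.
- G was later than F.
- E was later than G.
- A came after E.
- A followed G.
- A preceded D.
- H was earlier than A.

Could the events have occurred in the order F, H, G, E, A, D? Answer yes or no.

yes

Check each stated constraint against the proposed order — e.g. H is ahead of A; F is ahead of A. Every pair is in the required order; nothing is violated.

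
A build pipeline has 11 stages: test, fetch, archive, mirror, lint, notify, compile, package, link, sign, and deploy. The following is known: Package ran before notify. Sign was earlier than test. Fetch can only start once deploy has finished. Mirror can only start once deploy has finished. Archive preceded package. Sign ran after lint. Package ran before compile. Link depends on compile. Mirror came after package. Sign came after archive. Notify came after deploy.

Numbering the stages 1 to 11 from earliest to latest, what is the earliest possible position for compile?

3

Archive and package must both come before compile — 2 forced predecessors.
Nothing else is forced ahead of compile, so its earliest slot is position 2 + 1 = 3.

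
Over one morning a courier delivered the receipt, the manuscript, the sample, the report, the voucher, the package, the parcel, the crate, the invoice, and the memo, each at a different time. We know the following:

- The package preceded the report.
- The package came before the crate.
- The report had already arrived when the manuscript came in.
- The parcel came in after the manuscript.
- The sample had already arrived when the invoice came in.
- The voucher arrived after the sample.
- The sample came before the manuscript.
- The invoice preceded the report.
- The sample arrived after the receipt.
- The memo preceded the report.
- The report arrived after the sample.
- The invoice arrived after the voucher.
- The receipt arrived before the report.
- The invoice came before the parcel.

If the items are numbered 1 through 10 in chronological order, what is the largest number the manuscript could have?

9

The manuscript must come before the parcel — 1 item forced after it.
Everything else can be placed before the manuscript in some valid order, so the manuscript can sit as late as position 10 − 1 = 9.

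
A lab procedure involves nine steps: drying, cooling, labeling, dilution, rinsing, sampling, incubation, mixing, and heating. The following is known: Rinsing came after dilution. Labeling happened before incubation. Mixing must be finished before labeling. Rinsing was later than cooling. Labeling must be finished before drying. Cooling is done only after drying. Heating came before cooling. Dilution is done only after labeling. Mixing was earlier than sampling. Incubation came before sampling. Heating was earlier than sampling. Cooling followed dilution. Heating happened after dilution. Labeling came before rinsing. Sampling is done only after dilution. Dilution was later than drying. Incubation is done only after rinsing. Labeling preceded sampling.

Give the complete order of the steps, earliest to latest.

mixing, labeling, drying, dilution, heating, cooling, rinsing, incubation, sampling

The constraints fix every adjacent pair, so only one ordering works:
mixing → labeling → drying → dilution → heating → cooling → rinsing → incubation → sampling.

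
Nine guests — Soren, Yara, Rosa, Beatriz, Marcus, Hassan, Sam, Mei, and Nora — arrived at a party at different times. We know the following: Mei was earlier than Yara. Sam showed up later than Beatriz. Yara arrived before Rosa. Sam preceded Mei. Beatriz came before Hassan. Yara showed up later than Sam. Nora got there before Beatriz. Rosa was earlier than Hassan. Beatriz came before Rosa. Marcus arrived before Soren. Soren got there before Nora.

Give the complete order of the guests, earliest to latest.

Marcus, Soren, Nora, Beatriz, Sam, Mei, Yara, Rosa, Hassan

The constraints fix every adjacent pair, so only one ordering works:
Marcus → Soren → Nora → Beatriz → Sam → Mei → Yara → Rosa → Hassan.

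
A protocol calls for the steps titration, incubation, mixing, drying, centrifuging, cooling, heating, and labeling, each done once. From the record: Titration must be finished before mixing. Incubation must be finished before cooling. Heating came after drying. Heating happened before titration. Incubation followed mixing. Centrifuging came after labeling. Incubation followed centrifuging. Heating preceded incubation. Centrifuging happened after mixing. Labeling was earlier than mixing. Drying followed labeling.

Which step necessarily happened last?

cooling

Every other step has a chain of constraints placing it before cooling, so cooling is last.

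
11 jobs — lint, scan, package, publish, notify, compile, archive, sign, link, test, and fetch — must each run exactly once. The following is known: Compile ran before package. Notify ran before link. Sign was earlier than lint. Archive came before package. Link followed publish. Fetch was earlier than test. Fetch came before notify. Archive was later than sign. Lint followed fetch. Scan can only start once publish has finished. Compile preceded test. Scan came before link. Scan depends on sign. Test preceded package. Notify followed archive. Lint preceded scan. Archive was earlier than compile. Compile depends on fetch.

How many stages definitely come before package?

Directly stated before package: archive, compile, and test.
Fetch reaches package via fetch → test → package.
Sign reaches package via sign → archive → package.
No chain forces scan (or any of the others) ahead of package.
That's archive, compile, fetch, sign, and test — 5 in all.

5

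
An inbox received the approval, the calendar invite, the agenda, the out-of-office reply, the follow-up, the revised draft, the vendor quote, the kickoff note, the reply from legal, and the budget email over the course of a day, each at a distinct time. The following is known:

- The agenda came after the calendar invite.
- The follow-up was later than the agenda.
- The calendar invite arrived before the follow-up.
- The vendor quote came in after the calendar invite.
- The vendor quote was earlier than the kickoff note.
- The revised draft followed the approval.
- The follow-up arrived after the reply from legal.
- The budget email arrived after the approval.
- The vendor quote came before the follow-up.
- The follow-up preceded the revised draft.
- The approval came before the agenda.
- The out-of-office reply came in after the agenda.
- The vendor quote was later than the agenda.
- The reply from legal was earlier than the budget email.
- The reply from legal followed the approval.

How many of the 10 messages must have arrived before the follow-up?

Directly stated before the follow-up: the agenda, the calendar invite, the reply from legal, and the vendor quote.
The approval reaches the follow-up via the approval → the reply from legal → the follow-up.
No chain forces the budget email (or any of the others) ahead of the follow-up.
That's the agenda, the approval, the calendar invite, the reply from legal, and the vendor quote — 5 in all.

5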